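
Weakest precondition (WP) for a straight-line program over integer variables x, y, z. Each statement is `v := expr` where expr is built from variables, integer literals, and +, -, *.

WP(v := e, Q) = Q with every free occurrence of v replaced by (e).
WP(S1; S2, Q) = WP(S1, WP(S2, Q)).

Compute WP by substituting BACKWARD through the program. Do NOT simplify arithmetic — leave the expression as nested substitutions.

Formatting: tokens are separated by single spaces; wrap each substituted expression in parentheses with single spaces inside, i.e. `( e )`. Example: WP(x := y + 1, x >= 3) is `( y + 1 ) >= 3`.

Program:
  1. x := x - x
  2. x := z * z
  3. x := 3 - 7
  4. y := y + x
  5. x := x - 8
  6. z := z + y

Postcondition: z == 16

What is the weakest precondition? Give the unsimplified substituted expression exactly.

post: z == 16
stmt 6: z := z + y  -- replace 1 occurrence(s) of z with (z + y)
  => ( z + y ) == 16
stmt 5: x := x - 8  -- replace 0 occurrence(s) of x with (x - 8)
  => ( z + y ) == 16
stmt 4: y := y + x  -- replace 1 occurrence(s) of y with (y + x)
  => ( z + ( y + x ) ) == 16
stmt 3: x := 3 - 7  -- replace 1 occurrence(s) of x with (3 - 7)
  => ( z + ( y + ( 3 - 7 ) ) ) == 16
stmt 2: x := z * z  -- replace 0 occurrence(s) of x with (z * z)
  => ( z + ( y + ( 3 - 7 ) ) ) == 16
stmt 1: x := x - x  -- replace 0 occurrence(s) of x with (x - x)
  => ( z + ( y + ( 3 - 7 ) ) ) == 16

Answer: ( z + ( y + ( 3 - 7 ) ) ) == 16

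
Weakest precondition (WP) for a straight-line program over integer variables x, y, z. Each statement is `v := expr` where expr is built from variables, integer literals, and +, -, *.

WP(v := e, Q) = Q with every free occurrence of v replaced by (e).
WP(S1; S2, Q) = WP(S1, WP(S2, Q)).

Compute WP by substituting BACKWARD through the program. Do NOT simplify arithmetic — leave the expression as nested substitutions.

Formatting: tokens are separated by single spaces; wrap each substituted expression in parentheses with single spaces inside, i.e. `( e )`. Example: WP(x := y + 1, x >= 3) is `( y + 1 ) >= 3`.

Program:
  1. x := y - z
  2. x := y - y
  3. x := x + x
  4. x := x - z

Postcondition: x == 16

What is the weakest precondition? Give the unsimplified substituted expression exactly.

post: x == 16
stmt 4: x := x - z  -- replace 1 occurrence(s) of x with (x - z)
  => ( x - z ) == 16
stmt 3: x := x + x  -- replace 1 occurrence(s) of x with (x + x)
  => ( ( x + x ) - z ) == 16
stmt 2: x := y - y  -- replace 2 occurrence(s) of x with (y - y)
  => ( ( ( y - y ) + ( y - y ) ) - z ) == 16
stmt 1: x := y - z  -- replace 0 occurrence(s) of x with (y - z)
  => ( ( ( y - y ) + ( y - y ) ) - z ) == 16

Answer: ( ( ( y - y ) + ( y - y ) ) - z ) == 16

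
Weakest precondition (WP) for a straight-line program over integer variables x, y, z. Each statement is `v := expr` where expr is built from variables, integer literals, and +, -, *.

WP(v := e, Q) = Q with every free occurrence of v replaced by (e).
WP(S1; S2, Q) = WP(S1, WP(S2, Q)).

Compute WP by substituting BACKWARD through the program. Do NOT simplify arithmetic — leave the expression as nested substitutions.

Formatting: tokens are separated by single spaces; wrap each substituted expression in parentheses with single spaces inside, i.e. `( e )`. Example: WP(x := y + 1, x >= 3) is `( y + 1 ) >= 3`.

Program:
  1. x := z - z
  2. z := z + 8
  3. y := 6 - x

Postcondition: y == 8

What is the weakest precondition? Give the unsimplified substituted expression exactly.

post: y == 8
stmt 3: y := 6 - x  -- replace 1 occurrence(s) of y with (6 - x)
  => ( 6 - x ) == 8
stmt 2: z := z + 8  -- replace 0 occurrence(s) of z with (z + 8)
  => ( 6 - x ) == 8
stmt 1: x := z - z  -- replace 1 occurrence(s) of x with (z - z)
  => ( 6 - ( z - z ) ) == 8

Answer: ( 6 - ( z - z ) ) == 8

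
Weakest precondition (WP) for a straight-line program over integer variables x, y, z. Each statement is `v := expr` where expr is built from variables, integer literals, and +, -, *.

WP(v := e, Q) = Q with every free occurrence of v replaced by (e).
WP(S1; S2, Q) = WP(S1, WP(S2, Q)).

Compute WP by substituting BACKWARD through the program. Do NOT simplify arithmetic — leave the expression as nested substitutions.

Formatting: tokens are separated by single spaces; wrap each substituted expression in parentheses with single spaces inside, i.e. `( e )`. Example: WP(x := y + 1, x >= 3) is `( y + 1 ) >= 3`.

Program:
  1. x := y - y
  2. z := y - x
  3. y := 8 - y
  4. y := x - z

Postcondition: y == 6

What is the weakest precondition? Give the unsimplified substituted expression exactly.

post: y == 6
stmt 4: y := x - z  -- replace 1 occurrence(s) of y with (x - z)
  => ( x - z ) == 6
stmt 3: y := 8 - y  -- replace 0 occurrence(s) of y with (8 - y)
  => ( x - z ) == 6
stmt 2: z := y - x  -- replace 1 occurrence(s) of z with (y - x)
  => ( x - ( y - x ) ) == 6
stmt 1: x := y - y  -- replace 2 occurrence(s) of x with (y - y)
  => ( ( y - y ) - ( y - ( y - y ) ) ) == 6

Answer: ( ( y - y ) - ( y - ( y - y ) ) ) == 6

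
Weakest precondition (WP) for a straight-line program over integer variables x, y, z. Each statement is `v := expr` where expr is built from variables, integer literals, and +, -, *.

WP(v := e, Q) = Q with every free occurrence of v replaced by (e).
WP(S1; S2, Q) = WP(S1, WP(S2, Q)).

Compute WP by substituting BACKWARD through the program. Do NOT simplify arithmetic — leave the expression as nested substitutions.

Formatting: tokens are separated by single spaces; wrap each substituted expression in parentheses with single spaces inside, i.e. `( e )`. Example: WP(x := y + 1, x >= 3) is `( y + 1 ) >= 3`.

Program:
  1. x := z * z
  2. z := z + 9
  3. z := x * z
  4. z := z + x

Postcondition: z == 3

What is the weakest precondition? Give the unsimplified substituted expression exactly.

Answer: ( ( ( z * z ) * ( z + 9 ) ) + ( z * z ) ) == 3

Derivation:
post: z == 3
stmt 4: z := z + x  -- replace 1 occurrence(s) of z with (z + x)
  => ( z + x ) == 3
stmt 3: z := x * z  -- replace 1 occurrence(s) of z with (x * z)
  => ( ( x * z ) + x ) == 3
stmt 2: z := z + 9  -- replace 1 occurrence(s) of z with (z + 9)
  => ( ( x * ( z + 9 ) ) + x ) == 3
stmt 1: x := z * z  -- replace 2 occurrence(s) of x with (z * z)
  => ( ( ( z * z ) * ( z + 9 ) ) + ( z * z ) ) == 3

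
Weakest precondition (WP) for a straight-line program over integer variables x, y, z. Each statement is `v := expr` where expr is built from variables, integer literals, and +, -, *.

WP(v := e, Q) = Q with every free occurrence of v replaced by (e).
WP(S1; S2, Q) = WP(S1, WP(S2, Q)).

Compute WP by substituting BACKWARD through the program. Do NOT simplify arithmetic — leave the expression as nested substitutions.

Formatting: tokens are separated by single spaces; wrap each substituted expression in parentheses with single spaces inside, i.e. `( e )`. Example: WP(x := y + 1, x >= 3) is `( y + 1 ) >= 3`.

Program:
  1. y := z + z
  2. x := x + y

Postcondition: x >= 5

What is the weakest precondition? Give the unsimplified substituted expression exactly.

post: x >= 5
stmt 2: x := x + y  -- replace 1 occurrence(s) of x with (x + y)
  => ( x + y ) >= 5
stmt 1: y := z + z  -- replace 1 occurrence(s) of y with (z + z)
  => ( x + ( z + z ) ) >= 5

Answer: ( x + ( z + z ) ) >= 5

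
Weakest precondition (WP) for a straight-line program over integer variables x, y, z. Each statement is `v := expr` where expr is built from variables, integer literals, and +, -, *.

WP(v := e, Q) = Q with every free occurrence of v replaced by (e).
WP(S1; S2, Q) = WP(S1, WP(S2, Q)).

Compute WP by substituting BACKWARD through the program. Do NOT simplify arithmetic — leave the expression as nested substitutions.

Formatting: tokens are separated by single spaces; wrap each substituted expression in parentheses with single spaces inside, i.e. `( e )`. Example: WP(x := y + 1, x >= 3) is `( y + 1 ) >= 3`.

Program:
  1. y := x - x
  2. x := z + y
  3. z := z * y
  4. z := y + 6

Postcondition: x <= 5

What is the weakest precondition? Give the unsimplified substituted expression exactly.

Answer: ( z + ( x - x ) ) <= 5

Derivation:
post: x <= 5
stmt 4: z := y + 6  -- replace 0 occurrence(s) of z with (y + 6)
  => x <= 5
stmt 3: z := z * y  -- replace 0 occurrence(s) of z with (z * y)
  => x <= 5
stmt 2: x := z + y  -- replace 1 occurrence(s) of x with (z + y)
  => ( z + y ) <= 5
stmt 1: y := x - x  -- replace 1 occurrence(s) of y with (x - x)
  => ( z + ( x - x ) ) <= 5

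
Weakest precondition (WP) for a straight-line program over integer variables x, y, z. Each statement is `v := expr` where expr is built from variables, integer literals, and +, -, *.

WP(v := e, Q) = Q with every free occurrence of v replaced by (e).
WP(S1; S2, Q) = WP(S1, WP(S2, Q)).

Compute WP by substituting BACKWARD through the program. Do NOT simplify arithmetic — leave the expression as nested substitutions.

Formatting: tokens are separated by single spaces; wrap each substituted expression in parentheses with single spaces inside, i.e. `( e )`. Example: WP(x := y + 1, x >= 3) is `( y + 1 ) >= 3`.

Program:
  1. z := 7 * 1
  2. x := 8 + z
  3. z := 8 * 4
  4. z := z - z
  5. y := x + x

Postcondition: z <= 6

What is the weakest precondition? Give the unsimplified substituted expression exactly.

Answer: ( ( 8 * 4 ) - ( 8 * 4 ) ) <= 6

Derivation:
post: z <= 6
stmt 5: y := x + x  -- replace 0 occurrence(s) of y with (x + x)
  => z <= 6
stmt 4: z := z - z  -- replace 1 occurrence(s) of z with (z - z)
  => ( z - z ) <= 6
stmt 3: z := 8 * 4  -- replace 2 occurrence(s) of z with (8 * 4)
  => ( ( 8 * 4 ) - ( 8 * 4 ) ) <= 6
stmt 2: x := 8 + z  -- replace 0 occurrence(s) of x with (8 + z)
  => ( ( 8 * 4 ) - ( 8 * 4 ) ) <= 6
stmt 1: z := 7 * 1  -- replace 0 occurrence(s) of z with (7 * 1)
  => ( ( 8 * 4 ) - ( 8 * 4 ) ) <= 6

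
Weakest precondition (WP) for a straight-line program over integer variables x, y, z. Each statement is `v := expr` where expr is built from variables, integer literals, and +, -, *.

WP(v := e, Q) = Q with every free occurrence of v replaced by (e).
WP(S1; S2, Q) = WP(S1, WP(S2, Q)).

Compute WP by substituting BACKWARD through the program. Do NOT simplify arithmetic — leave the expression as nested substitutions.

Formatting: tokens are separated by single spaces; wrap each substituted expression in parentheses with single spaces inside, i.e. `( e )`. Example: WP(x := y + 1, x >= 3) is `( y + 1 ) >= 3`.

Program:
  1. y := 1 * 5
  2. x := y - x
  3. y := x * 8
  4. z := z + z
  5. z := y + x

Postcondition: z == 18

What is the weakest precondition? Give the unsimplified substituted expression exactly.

Answer: ( ( ( ( 1 * 5 ) - x ) * 8 ) + ( ( 1 * 5 ) - x ) ) == 18

Derivation:
post: z == 18
stmt 5: z := y + x  -- replace 1 occurrence(s) of z with (y + x)
  => ( y + x ) == 18
stmt 4: z := z + z  -- replace 0 occurrence(s) of z with (z + z)
  => ( y + x ) == 18
stmt 3: y := x * 8  -- replace 1 occurrence(s) of y with (x * 8)
  => ( ( x * 8 ) + x ) == 18
stmt 2: x := y - x  -- replace 2 occurrence(s) of x with (y - x)
  => ( ( ( y - x ) * 8 ) + ( y - x ) ) == 18
stmt 1: y := 1 * 5  -- replace 2 occurrence(s) of y with (1 * 5)
  => ( ( ( ( 1 * 5 ) - x ) * 8 ) + ( ( 1 * 5 ) - x ) ) == 18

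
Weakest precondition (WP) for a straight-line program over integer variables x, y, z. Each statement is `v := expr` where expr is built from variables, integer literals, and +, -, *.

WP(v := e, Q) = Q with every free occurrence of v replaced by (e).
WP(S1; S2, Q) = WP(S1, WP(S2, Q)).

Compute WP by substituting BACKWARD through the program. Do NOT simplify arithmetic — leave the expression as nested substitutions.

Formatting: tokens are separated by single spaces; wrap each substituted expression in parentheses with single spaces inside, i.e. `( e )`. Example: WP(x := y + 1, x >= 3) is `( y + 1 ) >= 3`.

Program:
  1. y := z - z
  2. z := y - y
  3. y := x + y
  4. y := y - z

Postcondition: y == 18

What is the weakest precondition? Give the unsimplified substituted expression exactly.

Answer: ( ( x + ( z - z ) ) - ( ( z - z ) - ( z - z ) ) ) == 18

Derivation:
post: y == 18
stmt 4: y := y - z  -- replace 1 occurrence(s) of y with (y - z)
  => ( y - z ) == 18
stmt 3: y := x + y  -- replace 1 occurrence(s) of y with (x + y)
  => ( ( x + y ) - z ) == 18
stmt 2: z := y - y  -- replace 1 occurrence(s) of z with (y - y)
  => ( ( x + y ) - ( y - y ) ) == 18
stmt 1: y := z - z  -- replace 3 occurrence(s) of y with (z - z)
  => ( ( x + ( z - z ) ) - ( ( z - z ) - ( z - z ) ) ) == 18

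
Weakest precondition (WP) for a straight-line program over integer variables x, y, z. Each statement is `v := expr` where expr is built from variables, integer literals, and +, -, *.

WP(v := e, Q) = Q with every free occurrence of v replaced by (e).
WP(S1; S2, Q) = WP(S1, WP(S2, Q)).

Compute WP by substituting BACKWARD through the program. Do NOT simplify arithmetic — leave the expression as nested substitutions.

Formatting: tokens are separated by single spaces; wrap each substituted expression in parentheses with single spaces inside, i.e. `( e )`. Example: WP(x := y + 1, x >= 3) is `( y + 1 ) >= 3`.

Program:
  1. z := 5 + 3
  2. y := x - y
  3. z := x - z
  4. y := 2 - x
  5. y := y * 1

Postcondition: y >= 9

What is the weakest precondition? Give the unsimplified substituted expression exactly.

post: y >= 9
stmt 5: y := y * 1  -- replace 1 occurrence(s) of y with (y * 1)
  => ( y * 1 ) >= 9
stmt 4: y := 2 - x  -- replace 1 occurrence(s) of y with (2 - x)
  => ( ( 2 - x ) * 1 ) >= 9
stmt 3: z := x - z  -- replace 0 occurrence(s) of z with (x - z)
  => ( ( 2 - x ) * 1 ) >= 9
stmt 2: y := x - y  -- replace 0 occurrence(s) of y with (x - y)
  => ( ( 2 - x ) * 1 ) >= 9
stmt 1: z := 5 + 3  -- replace 0 occurrence(s) of z with (5 + 3)
  => ( ( 2 - x ) * 1 ) >= 9

Answer: ( ( 2 - x ) * 1 ) >= 9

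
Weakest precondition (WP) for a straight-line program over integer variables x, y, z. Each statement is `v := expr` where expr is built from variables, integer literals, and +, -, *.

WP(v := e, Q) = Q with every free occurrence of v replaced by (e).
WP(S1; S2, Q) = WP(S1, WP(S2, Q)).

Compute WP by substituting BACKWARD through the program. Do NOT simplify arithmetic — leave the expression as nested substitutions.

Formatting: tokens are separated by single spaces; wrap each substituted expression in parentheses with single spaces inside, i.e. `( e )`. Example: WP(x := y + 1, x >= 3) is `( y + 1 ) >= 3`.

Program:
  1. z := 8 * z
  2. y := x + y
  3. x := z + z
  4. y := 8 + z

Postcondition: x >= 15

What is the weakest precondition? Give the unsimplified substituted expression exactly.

Answer: ( ( 8 * z ) + ( 8 * z ) ) >= 15

Derivation:
post: x >= 15
stmt 4: y := 8 + z  -- replace 0 occurrence(s) of y with (8 + z)
  => x >= 15
stmt 3: x := z + z  -- replace 1 occurrence(s) of x with (z + z)
  => ( z + z ) >= 15
stmt 2: y := x + y  -- replace 0 occurrence(s) of y with (x + y)
  => ( z + z ) >= 15
stmt 1: z := 8 * z  -- replace 2 occurrence(s) of z with (8 * z)
  => ( ( 8 * z ) + ( 8 * z ) ) >= 15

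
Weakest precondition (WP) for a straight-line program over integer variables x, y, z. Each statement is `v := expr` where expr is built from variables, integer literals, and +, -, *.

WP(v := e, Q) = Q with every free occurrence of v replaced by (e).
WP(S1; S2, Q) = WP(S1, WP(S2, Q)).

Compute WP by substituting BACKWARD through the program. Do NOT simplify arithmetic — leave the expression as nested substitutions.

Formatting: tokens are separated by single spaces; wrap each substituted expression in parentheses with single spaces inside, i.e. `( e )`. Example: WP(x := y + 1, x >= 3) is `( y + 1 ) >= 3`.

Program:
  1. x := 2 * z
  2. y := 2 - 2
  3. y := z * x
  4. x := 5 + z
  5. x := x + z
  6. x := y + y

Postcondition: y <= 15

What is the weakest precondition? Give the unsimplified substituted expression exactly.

post: y <= 15
stmt 6: x := y + y  -- replace 0 occurrence(s) of x with (y + y)
  => y <= 15
stmt 5: x := x + z  -- replace 0 occurrence(s) of x with (x + z)
  => y <= 15
stmt 4: x := 5 + z  -- replace 0 occurrence(s) of x with (5 + z)
  => y <= 15
stmt 3: y := z * x  -- replace 1 occurrence(s) of y with (z * x)
  => ( z * x ) <= 15
stmt 2: y := 2 - 2  -- replace 0 occurrence(s) of y with (2 - 2)
  => ( z * x ) <= 15
stmt 1: x := 2 * z  -- replace 1 occurrence(s) of x with (2 * z)
  => ( z * ( 2 * z ) ) <= 15

Answer: ( z * ( 2 * z ) ) <= 15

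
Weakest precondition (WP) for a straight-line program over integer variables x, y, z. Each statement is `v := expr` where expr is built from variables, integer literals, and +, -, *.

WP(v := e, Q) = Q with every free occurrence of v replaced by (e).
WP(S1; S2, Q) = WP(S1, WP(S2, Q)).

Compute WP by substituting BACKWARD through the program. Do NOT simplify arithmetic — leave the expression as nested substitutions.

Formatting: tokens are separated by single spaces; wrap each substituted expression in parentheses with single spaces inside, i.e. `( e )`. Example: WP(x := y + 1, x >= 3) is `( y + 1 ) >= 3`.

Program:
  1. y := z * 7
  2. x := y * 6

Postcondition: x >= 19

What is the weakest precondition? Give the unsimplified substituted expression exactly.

Answer: ( ( z * 7 ) * 6 ) >= 19

Derivation:
post: x >= 19
stmt 2: x := y * 6  -- replace 1 occurrence(s) of x with (y * 6)
  => ( y * 6 ) >= 19
stmt 1: y := z * 7  -- replace 1 occurrence(s) of y with (z * 7)
  => ( ( z * 7 ) * 6 ) >= 19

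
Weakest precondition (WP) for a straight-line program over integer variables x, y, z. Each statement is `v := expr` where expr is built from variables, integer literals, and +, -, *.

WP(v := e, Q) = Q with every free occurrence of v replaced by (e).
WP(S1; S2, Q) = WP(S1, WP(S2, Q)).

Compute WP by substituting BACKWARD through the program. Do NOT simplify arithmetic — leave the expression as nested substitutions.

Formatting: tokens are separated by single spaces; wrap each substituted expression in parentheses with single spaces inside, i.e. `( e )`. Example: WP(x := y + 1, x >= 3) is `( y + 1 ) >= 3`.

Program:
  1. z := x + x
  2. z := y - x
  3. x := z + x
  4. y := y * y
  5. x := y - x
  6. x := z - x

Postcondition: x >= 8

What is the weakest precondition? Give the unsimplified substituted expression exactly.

post: x >= 8
stmt 6: x := z - x  -- replace 1 occurrence(s) of x with (z - x)
  => ( z - x ) >= 8
stmt 5: x := y - x  -- replace 1 occurrence(s) of x with (y - x)
  => ( z - ( y - x ) ) >= 8
stmt 4: y := y * y  -- replace 1 occurrence(s) of y with (y * y)
  => ( z - ( ( y * y ) - x ) ) >= 8
stmt 3: x := z + x  -- replace 1 occurrence(s) of x with (z + x)
  => ( z - ( ( y * y ) - ( z + x ) ) ) >= 8
stmt 2: z := y - x  -- replace 2 occurrence(s) of z with (y - x)
  => ( ( y - x ) - ( ( y * y ) - ( ( y - x ) + x ) ) ) >= 8
stmt 1: z := x + x  -- replace 0 occurrence(s) of z with (x + x)
  => ( ( y - x ) - ( ( y * y ) - ( ( y - x ) + x ) ) ) >= 8

Answer: ( ( y - x ) - ( ( y * y ) - ( ( y - x ) + x ) ) ) >= 8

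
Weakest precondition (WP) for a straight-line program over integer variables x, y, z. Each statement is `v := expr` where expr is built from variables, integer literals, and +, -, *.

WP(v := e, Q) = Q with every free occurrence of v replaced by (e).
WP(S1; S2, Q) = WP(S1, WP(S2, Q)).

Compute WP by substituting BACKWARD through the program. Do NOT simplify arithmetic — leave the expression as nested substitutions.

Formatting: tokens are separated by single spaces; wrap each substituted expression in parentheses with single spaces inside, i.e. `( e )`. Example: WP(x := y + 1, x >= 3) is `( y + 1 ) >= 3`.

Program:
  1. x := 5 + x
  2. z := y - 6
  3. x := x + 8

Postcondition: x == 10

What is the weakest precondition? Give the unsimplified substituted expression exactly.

post: x == 10
stmt 3: x := x + 8  -- replace 1 occurrence(s) of x with (x + 8)
  => ( x + 8 ) == 10
stmt 2: z := y - 6  -- replace 0 occurrence(s) of z with (y - 6)
  => ( x + 8 ) == 10
stmt 1: x := 5 + x  -- replace 1 occurrence(s) of x with (5 + x)
  => ( ( 5 + x ) + 8 ) == 10

Answer: ( ( 5 + x ) + 8 ) == 10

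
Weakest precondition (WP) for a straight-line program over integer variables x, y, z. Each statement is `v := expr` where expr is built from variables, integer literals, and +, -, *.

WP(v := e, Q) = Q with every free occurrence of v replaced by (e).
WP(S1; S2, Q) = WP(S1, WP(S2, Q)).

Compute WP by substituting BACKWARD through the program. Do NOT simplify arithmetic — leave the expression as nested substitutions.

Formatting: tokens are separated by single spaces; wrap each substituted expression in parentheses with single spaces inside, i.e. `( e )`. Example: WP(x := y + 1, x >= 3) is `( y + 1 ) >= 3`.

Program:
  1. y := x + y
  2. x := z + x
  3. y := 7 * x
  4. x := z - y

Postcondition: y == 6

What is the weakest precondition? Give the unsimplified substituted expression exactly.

Answer: ( 7 * ( z + x ) ) == 6

Derivation:
post: y == 6
stmt 4: x := z - y  -- replace 0 occurrence(s) of x with (z - y)
  => y == 6
stmt 3: y := 7 * x  -- replace 1 occurrence(s) of y with (7 * x)
  => ( 7 * x ) == 6
stmt 2: x := z + x  -- replace 1 occurrence(s) of x with (z + x)
  => ( 7 * ( z + x ) ) == 6
stmt 1: y := x + y  -- replace 0 occurrence(s) of y with (x + y)
  => ( 7 * ( z + x ) ) == 6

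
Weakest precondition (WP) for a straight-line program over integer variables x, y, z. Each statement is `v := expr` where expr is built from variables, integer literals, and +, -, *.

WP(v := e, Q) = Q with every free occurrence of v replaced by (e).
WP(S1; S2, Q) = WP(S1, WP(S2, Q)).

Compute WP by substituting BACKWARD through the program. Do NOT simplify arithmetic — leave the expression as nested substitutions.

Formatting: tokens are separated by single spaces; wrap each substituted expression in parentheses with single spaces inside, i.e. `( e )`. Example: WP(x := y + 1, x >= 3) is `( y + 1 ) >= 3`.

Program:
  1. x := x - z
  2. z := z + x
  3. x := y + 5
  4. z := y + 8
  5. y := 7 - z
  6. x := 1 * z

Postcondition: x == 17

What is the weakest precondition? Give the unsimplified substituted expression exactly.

post: x == 17
stmt 6: x := 1 * z  -- replace 1 occurrence(s) of x with (1 * z)
  => ( 1 * z ) == 17
stmt 5: y := 7 - z  -- replace 0 occurrence(s) of y with (7 - z)
  => ( 1 * z ) == 17
stmt 4: z := y + 8  -- replace 1 occurrence(s) of z with (y + 8)
  => ( 1 * ( y + 8 ) ) == 17
stmt 3: x := y + 5  -- replace 0 occurrence(s) of x with (y + 5)
  => ( 1 * ( y + 8 ) ) == 17
stmt 2: z := z + x  -- replace 0 occurrence(s) of z with (z + x)
  => ( 1 * ( y + 8 ) ) == 17
stmt 1: x := x - z  -- replace 0 occurrence(s) of x with (x - z)
  => ( 1 * ( y + 8 ) ) == 17

Answer: ( 1 * ( y + 8 ) ) == 17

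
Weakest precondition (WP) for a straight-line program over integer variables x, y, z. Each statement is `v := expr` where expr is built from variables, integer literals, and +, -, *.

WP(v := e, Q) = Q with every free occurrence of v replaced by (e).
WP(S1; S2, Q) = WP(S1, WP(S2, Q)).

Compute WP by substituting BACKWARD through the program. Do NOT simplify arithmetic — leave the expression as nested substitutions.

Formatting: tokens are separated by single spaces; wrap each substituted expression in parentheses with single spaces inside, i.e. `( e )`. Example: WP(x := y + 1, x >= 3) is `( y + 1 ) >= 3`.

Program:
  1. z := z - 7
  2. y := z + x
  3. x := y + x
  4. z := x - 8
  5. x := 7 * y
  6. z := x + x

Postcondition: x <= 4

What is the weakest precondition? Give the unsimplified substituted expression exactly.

post: x <= 4
stmt 6: z := x + x  -- replace 0 occurrence(s) of z with (x + x)
  => x <= 4
stmt 5: x := 7 * y  -- replace 1 occurrence(s) of x with (7 * y)
  => ( 7 * y ) <= 4
stmt 4: z := x - 8  -- replace 0 occurrence(s) of z with (x - 8)
  => ( 7 * y ) <= 4
stmt 3: x := y + x  -- replace 0 occurrence(s) of x with (y + x)
  => ( 7 * y ) <= 4
stmt 2: y := z + x  -- replace 1 occurrence(s) of y with (z + x)
  => ( 7 * ( z + x ) ) <= 4
stmt 1: z := z - 7  -- replace 1 occurrence(s) of z with (z - 7)
  => ( 7 * ( ( z - 7 ) + x ) ) <= 4

Answer: ( 7 * ( ( z - 7 ) + x ) ) <= 4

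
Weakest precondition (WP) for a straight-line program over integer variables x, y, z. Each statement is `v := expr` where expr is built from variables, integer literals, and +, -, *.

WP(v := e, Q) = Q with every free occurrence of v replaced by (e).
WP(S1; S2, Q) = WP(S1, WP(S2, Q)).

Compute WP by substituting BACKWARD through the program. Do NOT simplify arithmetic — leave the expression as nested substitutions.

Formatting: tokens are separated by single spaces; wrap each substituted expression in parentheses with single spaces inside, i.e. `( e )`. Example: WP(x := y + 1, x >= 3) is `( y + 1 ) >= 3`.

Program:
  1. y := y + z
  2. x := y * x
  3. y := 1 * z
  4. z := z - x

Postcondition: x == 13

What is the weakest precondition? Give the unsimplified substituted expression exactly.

post: x == 13
stmt 4: z := z - x  -- replace 0 occurrence(s) of z with (z - x)
  => x == 13
stmt 3: y := 1 * z  -- replace 0 occurrence(s) of y with (1 * z)
  => x == 13
stmt 2: x := y * x  -- replace 1 occurrence(s) of x with (y * x)
  => ( y * x ) == 13
stmt 1: y := y + z  -- replace 1 occurrence(s) of y with (y + z)
  => ( ( y + z ) * x ) == 13

Answer: ( ( y + z ) * x ) == 13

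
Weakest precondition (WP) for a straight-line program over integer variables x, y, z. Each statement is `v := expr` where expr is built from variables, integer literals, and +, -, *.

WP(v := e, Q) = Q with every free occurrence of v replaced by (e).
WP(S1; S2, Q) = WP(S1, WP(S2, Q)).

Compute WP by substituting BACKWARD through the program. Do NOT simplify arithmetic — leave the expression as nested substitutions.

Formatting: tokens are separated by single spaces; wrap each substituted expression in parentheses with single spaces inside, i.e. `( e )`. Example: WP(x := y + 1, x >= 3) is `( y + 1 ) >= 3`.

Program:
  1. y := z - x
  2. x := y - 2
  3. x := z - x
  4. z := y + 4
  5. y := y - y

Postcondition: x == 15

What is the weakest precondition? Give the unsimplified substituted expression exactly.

Answer: ( z - ( ( z - x ) - 2 ) ) == 15

Derivation:
post: x == 15
stmt 5: y := y - y  -- replace 0 occurrence(s) of y with (y - y)
  => x == 15
stmt 4: z := y + 4  -- replace 0 occurrence(s) of z with (y + 4)
  => x == 15
stmt 3: x := z - x  -- replace 1 occurrence(s) of x with (z - x)
  => ( z - x ) == 15
stmt 2: x := y - 2  -- replace 1 occurrence(s) of x with (y - 2)
  => ( z - ( y - 2 ) ) == 15
stmt 1: y := z - x  -- replace 1 occurrence(s) of y with (z - x)
  => ( z - ( ( z - x ) - 2 ) ) == 15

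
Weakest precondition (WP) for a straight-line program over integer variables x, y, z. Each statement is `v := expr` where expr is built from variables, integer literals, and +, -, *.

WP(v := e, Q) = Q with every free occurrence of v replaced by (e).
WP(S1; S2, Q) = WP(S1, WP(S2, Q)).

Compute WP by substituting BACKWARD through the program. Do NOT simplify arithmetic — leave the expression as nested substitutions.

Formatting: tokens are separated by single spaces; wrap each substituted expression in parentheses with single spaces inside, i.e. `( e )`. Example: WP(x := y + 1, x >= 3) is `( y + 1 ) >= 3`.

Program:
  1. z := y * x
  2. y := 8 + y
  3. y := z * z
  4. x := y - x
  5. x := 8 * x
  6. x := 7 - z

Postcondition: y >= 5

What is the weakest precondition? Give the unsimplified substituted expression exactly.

post: y >= 5
stmt 6: x := 7 - z  -- replace 0 occurrence(s) of x with (7 - z)
  => y >= 5
stmt 5: x := 8 * x  -- replace 0 occurrence(s) of x with (8 * x)
  => y >= 5
stmt 4: x := y - x  -- replace 0 occurrence(s) of x with (y - x)
  => y >= 5
stmt 3: y := z * z  -- replace 1 occurrence(s) of y with (z * z)
  => ( z * z ) >= 5
stmt 2: y := 8 + y  -- replace 0 occurrence(s) of y with (8 + y)
  => ( z * z ) >= 5
stmt 1: z := y * x  -- replace 2 occurrence(s) of z with (y * x)
  => ( ( y * x ) * ( y * x ) ) >= 5

Answer: ( ( y * x ) * ( y * x ) ) >= 5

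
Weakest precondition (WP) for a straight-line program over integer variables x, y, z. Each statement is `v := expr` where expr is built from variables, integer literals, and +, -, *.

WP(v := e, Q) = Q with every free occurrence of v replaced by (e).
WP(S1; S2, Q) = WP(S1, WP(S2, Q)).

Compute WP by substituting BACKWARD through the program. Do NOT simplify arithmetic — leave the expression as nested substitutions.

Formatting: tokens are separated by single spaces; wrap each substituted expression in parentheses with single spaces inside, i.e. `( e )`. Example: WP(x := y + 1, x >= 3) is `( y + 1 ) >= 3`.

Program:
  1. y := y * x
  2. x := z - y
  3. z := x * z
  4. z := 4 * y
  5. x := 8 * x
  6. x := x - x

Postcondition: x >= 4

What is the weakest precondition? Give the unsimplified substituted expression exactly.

post: x >= 4
stmt 6: x := x - x  -- replace 1 occurrence(s) of x with (x - x)
  => ( x - x ) >= 4
stmt 5: x := 8 * x  -- replace 2 occurrence(s) of x with (8 * x)
  => ( ( 8 * x ) - ( 8 * x ) ) >= 4
stmt 4: z := 4 * y  -- replace 0 occurrence(s) of z with (4 * y)
  => ( ( 8 * x ) - ( 8 * x ) ) >= 4
stmt 3: z := x * z  -- replace 0 occurrence(s) of z with (x * z)
  => ( ( 8 * x ) - ( 8 * x ) ) >= 4
stmt 2: x := z - y  -- replace 2 occurrence(s) of x with (z - y)
  => ( ( 8 * ( z - y ) ) - ( 8 * ( z - y ) ) ) >= 4
stmt 1: y := y * x  -- replace 2 occurrence(s) of y with (y * x)
  => ( ( 8 * ( z - ( y * x ) ) ) - ( 8 * ( z - ( y * x ) ) ) ) >= 4

Answer: ( ( 8 * ( z - ( y * x ) ) ) - ( 8 * ( z - ( y * x ) ) ) ) >= 4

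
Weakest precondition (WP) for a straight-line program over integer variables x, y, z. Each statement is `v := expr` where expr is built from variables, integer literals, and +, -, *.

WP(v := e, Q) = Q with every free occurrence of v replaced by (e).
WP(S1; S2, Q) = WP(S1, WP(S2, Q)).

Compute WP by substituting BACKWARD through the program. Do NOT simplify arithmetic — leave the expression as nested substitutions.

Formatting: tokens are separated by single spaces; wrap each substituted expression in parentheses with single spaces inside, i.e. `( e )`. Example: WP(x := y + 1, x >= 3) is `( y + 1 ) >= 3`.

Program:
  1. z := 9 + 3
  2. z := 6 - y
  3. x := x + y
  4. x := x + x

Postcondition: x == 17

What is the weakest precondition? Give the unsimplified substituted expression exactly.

Answer: ( ( x + y ) + ( x + y ) ) == 17

Derivation:
post: x == 17
stmt 4: x := x + x  -- replace 1 occurrence(s) of x with (x + x)
  => ( x + x ) == 17
stmt 3: x := x + y  -- replace 2 occurrence(s) of x with (x + y)
  => ( ( x + y ) + ( x + y ) ) == 17
stmt 2: z := 6 - y  -- replace 0 occurrence(s) of z with (6 - y)
  => ( ( x + y ) + ( x + y ) ) == 17
stmt 1: z := 9 + 3  -- replace 0 occurrence(s) of z with (9 + 3)
  => ( ( x + y ) + ( x + y ) ) == 17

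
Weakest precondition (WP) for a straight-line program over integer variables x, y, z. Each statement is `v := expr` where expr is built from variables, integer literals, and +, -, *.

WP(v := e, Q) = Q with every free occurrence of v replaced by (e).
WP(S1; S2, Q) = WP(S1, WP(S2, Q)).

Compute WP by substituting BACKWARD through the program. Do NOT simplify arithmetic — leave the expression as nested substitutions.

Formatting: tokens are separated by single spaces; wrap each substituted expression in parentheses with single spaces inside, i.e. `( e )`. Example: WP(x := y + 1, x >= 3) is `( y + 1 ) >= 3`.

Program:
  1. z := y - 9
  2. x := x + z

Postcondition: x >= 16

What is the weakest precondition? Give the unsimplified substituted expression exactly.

Answer: ( x + ( y - 9 ) ) >= 16

Derivation:
post: x >= 16
stmt 2: x := x + z  -- replace 1 occurrence(s) of x with (x + z)
  => ( x + z ) >= 16
stmt 1: z := y - 9  -- replace 1 occurrence(s) of z with (y - 9)
  => ( x + ( y - 9 ) ) >= 16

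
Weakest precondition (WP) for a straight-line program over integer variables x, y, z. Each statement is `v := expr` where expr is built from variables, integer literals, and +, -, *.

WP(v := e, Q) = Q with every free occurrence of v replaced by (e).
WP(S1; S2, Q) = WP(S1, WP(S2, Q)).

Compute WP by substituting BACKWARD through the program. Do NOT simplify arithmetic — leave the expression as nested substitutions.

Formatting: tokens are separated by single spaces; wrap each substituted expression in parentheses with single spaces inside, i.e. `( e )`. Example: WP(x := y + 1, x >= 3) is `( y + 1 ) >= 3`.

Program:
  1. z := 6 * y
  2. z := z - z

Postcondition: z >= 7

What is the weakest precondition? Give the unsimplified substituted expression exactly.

post: z >= 7
stmt 2: z := z - z  -- replace 1 occurrence(s) of z with (z - z)
  => ( z - z ) >= 7
stmt 1: z := 6 * y  -- replace 2 occurrence(s) of z with (6 * y)
  => ( ( 6 * y ) - ( 6 * y ) ) >= 7

Answer: ( ( 6 * y ) - ( 6 * y ) ) >= 7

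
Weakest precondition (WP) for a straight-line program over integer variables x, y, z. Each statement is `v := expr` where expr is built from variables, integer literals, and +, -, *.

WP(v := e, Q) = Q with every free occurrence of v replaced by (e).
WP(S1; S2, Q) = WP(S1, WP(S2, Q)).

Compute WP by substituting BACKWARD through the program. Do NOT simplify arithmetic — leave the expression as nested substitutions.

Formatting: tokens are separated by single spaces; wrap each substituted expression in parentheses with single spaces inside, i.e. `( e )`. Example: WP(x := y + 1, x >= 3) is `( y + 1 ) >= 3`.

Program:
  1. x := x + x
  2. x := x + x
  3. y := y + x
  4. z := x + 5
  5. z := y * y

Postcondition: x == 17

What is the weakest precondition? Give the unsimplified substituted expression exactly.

Answer: ( ( x + x ) + ( x + x ) ) == 17

Derivation:
post: x == 17
stmt 5: z := y * y  -- replace 0 occurrence(s) of z with (y * y)
  => x == 17
stmt 4: z := x + 5  -- replace 0 occurrence(s) of z with (x + 5)
  => x == 17
stmt 3: y := y + x  -- replace 0 occurrence(s) of y with (y + x)
  => x == 17
stmt 2: x := x + x  -- replace 1 occurrence(s) of x with (x + x)
  => ( x + x ) == 17
stmt 1: x := x + x  -- replace 2 occurrence(s) of x with (x + x)
  => ( ( x + x ) + ( x + x ) ) == 17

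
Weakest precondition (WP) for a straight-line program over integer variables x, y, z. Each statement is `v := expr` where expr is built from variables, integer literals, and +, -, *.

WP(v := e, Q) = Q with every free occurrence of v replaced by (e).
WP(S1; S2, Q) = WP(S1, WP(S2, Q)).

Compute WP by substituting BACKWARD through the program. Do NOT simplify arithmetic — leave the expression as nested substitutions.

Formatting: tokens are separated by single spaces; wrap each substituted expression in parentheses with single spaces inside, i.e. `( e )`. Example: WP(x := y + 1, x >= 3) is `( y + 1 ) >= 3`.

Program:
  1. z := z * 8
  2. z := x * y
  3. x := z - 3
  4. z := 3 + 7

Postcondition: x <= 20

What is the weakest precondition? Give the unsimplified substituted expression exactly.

post: x <= 20
stmt 4: z := 3 + 7  -- replace 0 occurrence(s) of z with (3 + 7)
  => x <= 20
stmt 3: x := z - 3  -- replace 1 occurrence(s) of x with (z - 3)
  => ( z - 3 ) <= 20
stmt 2: z := x * y  -- replace 1 occurrence(s) of z with (x * y)
  => ( ( x * y ) - 3 ) <= 20
stmt 1: z := z * 8  -- replace 0 occurrence(s) of z with (z * 8)
  => ( ( x * y ) - 3 ) <= 20

Answer: ( ( x * y ) - 3 ) <= 20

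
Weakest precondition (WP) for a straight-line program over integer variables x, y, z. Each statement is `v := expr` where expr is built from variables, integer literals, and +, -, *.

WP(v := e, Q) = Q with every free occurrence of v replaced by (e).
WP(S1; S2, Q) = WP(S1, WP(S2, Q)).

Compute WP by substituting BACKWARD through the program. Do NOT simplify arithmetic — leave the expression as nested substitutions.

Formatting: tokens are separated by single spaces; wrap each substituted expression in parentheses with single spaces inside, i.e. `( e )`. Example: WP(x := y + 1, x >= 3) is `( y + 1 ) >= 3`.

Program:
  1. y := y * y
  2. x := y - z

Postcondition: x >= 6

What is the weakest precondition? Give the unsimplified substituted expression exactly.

post: x >= 6
stmt 2: x := y - z  -- replace 1 occurrence(s) of x with (y - z)
  => ( y - z ) >= 6
stmt 1: y := y * y  -- replace 1 occurrence(s) of y with (y * y)
  => ( ( y * y ) - z ) >= 6

Answer: ( ( y * y ) - z ) >= 6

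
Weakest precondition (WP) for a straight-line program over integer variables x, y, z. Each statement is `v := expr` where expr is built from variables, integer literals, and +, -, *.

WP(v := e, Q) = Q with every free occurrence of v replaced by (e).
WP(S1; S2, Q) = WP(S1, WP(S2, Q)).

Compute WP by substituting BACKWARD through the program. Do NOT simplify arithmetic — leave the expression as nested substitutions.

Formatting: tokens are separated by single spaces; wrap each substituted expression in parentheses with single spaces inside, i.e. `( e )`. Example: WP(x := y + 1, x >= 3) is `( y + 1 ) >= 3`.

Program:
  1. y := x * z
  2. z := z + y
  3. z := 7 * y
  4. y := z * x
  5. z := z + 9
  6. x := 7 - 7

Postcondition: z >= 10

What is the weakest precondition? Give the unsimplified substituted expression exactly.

Answer: ( ( 7 * ( x * z ) ) + 9 ) >= 10

Derivation:
post: z >= 10
stmt 6: x := 7 - 7  -- replace 0 occurrence(s) of x with (7 - 7)
  => z >= 10
stmt 5: z := z + 9  -- replace 1 occurrence(s) of z with (z + 9)
  => ( z + 9 ) >= 10
stmt 4: y := z * x  -- replace 0 occurrence(s) of y with (z * x)
  => ( z + 9 ) >= 10
stmt 3: z := 7 * y  -- replace 1 occurrence(s) of z with (7 * y)
  => ( ( 7 * y ) + 9 ) >= 10
stmt 2: z := z + y  -- replace 0 occurrence(s) of z with (z + y)
  => ( ( 7 * y ) + 9 ) >= 10
stmt 1: y := x * z  -- replace 1 occurrence(s) of y with (x * z)
  => ( ( 7 * ( x * z ) ) + 9 ) >= 10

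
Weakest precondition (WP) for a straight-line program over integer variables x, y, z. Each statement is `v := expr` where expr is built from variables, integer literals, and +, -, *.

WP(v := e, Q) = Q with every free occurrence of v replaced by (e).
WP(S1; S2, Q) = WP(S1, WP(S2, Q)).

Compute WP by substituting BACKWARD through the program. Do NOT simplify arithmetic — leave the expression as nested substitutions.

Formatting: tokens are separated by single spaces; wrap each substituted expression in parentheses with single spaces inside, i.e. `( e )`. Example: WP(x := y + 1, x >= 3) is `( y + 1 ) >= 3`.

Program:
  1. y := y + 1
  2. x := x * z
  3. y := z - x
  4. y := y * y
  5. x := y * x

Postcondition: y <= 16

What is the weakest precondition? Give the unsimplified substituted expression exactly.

Answer: ( ( z - ( x * z ) ) * ( z - ( x * z ) ) ) <= 16

Derivation:
post: y <= 16
stmt 5: x := y * x  -- replace 0 occurrence(s) of x with (y * x)
  => y <= 16
stmt 4: y := y * y  -- replace 1 occurrence(s) of y with (y * y)
  => ( y * y ) <= 16
stmt 3: y := z - x  -- replace 2 occurrence(s) of y with (z - x)
  => ( ( z - x ) * ( z - x ) ) <= 16
stmt 2: x := x * z  -- replace 2 occurrence(s) of x with (x * z)
  => ( ( z - ( x * z ) ) * ( z - ( x * z ) ) ) <= 16
stmt 1: y := y + 1  -- replace 0 occurrence(s) of y with (y + 1)
  => ( ( z - ( x * z ) ) * ( z - ( x * z ) ) ) <= 16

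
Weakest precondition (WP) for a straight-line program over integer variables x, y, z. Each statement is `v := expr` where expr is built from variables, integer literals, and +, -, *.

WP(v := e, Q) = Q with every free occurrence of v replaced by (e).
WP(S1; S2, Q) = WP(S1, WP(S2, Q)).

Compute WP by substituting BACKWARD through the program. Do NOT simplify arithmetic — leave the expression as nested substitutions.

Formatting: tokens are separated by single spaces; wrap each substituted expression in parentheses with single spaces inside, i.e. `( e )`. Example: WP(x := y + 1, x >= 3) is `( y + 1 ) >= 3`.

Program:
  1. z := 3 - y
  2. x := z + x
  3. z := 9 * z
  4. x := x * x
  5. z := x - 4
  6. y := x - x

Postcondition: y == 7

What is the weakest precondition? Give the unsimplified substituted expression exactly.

Answer: ( ( ( ( 3 - y ) + x ) * ( ( 3 - y ) + x ) ) - ( ( ( 3 - y ) + x ) * ( ( 3 - y ) + x ) ) ) == 7

Derivation:
post: y == 7
stmt 6: y := x - x  -- replace 1 occurrence(s) of y with (x - x)
  => ( x - x ) == 7
stmt 5: z := x - 4  -- replace 0 occurrence(s) of z with (x - 4)
  => ( x - x ) == 7
stmt 4: x := x * x  -- replace 2 occurrence(s) of x with (x * x)
  => ( ( x * x ) - ( x * x ) ) == 7
stmt 3: z := 9 * z  -- replace 0 occurrence(s) of z with (9 * z)
  => ( ( x * x ) - ( x * x ) ) == 7
stmt 2: x := z + x  -- replace 4 occurrence(s) of x with (z + x)
  => ( ( ( z + x ) * ( z + x ) ) - ( ( z + x ) * ( z + x ) ) ) == 7
stmt 1: z := 3 - y  -- replace 4 occurrence(s) of z with (3 - y)
  => ( ( ( ( 3 - y ) + x ) * ( ( 3 - y ) + x ) ) - ( ( ( 3 - y ) + x ) * ( ( 3 - y ) + x ) ) ) == 7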